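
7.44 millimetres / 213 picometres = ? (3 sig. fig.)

34900000

(7.44 × 10⁻³) / (213 × 10⁻¹²) = 0.03493 × 10⁹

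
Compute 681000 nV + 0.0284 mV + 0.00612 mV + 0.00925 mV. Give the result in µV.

In µV:
  681000 nV = 681000e-3 µV = 681
  0.0284 mV = 0.0284e3 µV = 28.4
  0.00612 mV = 0.00612e3 µV = 6.12
  0.00925 mV = 0.00925e3 µV = 9.25
Sum: 681 + 28.4 + 6.12 + 9.25 = 724.77

724.77 µV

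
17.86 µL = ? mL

micro = 1e-6, milli = 1e-3; factor is 1e-3.
17.86 × 1e-3 = 0.01786

0.01786 mL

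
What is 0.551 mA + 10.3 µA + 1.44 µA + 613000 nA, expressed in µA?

1175.74 µA

In µA:
  0.551 mA = 0.551 × 10³ µA = 551
  10.3 µA → 10.3
  1.44 µA → 1.44
  613000 nA = 613000 × 10⁻³ µA = 613
Sum: 551 + 10.3 + 1.44 + 613 = 1175.74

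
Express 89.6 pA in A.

0.0000000000896 A

pico = 10⁻¹², (no prefix) = 10⁰; factor is 10⁻¹².
89.6 × 10⁻¹² = 0.0000000000896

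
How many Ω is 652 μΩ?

micro = 10⁻⁶, (no prefix) = 10⁰; factor is 10⁻⁶.
652 × 10⁻⁶ = 0.000652

0.000652 Ω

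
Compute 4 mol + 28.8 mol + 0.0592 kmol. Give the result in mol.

92 mol

In mol:
  4 mol → 4
  28.8 mol → 28.8
  0.0592 kmol = 0.0592 × 10³ mol = 59.2
Sum: 4 + 28.8 + 59.2 = 92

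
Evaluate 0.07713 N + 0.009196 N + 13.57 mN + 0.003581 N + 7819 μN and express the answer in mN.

In mN:
  0.07713 N = 0.07713e3 mN = 77.13
  0.009196 N = 0.009196e3 mN = 9.196
  13.57 mN → 13.57
  0.003581 N = 0.003581e3 mN = 3.581
  7819 μN = 7819e-3 mN = 7.819
Sum: 77.13 + 9.196 + 13.57 + 3.581 + 7.819 = 111.296

111.296 mN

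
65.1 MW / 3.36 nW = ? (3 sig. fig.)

19400000000000000

(65.1 × 10⁶) / (3.36 × 10⁻⁹) = 19.38 × 10¹⁵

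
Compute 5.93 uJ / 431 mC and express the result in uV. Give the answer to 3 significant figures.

(5.93e-6) / (431e-3) = 0.013759e-3 V

13.8 uV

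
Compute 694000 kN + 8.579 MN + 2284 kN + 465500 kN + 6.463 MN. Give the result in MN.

1176.826 MN

In MN:
  694000 kN = 694000 × 10^-3 MN = 694
  8.579 MN → 8.579
  2284 kN = 2284 × 10^-3 MN = 2.284
  465500 kN = 465500 × 10^-3 MN = 465.5
  6.463 MN → 6.463
Sum: 694 + 8.579 + 2.284 + 465.5 + 6.463 = 1176.826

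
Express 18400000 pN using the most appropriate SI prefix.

= 18.4 × 10⁻⁶ N; 10⁻⁶ is micro.

18.4 uN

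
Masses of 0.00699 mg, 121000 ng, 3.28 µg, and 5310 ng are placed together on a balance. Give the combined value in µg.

136.58 µg

In µg:
  0.00699 mg = 0.00699 × 10³ µg = 6.99
  121000 ng = 121000 × 10⁻³ µg = 121
  3.28 µg → 3.28
  5310 ng = 5310 × 10⁻³ µg = 5.31
Sum: 6.99 + 121 + 3.28 + 5.31 = 136.58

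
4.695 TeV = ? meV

tera = 1e12, milli = 1e-3; factor is 1e15.
4.695 × 1e15 = 4695000000000000

4695000000000000 meV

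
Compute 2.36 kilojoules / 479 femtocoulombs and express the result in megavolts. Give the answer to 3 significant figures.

(2.36e3) / (479e-15) = 0.0049269e18 V

4930000000 megavolts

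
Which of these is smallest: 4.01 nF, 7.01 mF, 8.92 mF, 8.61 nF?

4.01 nF

4.01 nF = 0.00000000401 F
7.01 mF = 0.00701 F
8.92 mF = 0.00892 F
8.61 nF = 0.00000000861 F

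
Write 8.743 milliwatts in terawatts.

0.000000000000008743 terawatts

milli = 10⁻³, tera = 10¹²; factor is 10⁻¹⁵.
8.743 × 10⁻¹⁵ = 0.000000000000008743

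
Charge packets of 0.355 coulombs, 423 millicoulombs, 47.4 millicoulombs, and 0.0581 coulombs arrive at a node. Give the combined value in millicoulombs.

883.5 millicoulombs

In millicoulombs:
  0.355 coulombs = 0.355 × 10^3 millicoulombs = 355
  423 millicoulombs → 423
  47.4 millicoulombs → 47.4
  0.0581 coulombs = 0.0581 × 10^3 millicoulombs = 58.1
Sum: 355 + 423 + 47.4 + 58.1 = 883.5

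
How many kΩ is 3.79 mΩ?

0.00000379 kΩ

milli = 10⁻³, kilo = 10³; factor is 10⁻⁶.
3.79 × 10⁻⁶ = 0.00000379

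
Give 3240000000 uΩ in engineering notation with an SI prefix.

3.24 kΩ

= 3.24 × 10^3 Ω; 10^3 is kilo.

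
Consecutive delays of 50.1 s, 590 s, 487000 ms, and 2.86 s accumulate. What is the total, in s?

In s:
  50.1 s → 50.1
  590 s → 590
  487000 ms = 487000e-3 s = 487
  2.86 s → 2.86
Sum: 50.1 + 590 + 487 + 2.86 = 1129.96

1129.96 s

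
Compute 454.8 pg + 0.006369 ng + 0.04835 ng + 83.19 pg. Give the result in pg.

In pg:
  454.8 pg → 454.8
  0.006369 ng = 0.006369 × 10³ pg = 6.369
  0.04835 ng = 0.04835 × 10³ pg = 48.35
  83.19 pg → 83.19
Sum: 454.8 + 6.369 + 48.35 + 83.19 = 592.709

592.709 pg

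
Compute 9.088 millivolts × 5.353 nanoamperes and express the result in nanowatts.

9.088 × 10^-3 × 5.353 × 10^-9 = 48.648064 × 10^-12 W

0.048648064 nanowatts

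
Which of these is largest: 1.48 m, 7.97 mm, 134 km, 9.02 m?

134 km

1.48 m = 1.48 m
7.97 mm = 0.00797 m
134 km = 134000 m
9.02 m = 9.02 m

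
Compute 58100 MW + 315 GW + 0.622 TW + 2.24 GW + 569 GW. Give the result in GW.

In GW:
  58100 MW = 58100 × 10^-3 GW = 58.1
  315 GW → 315
  0.622 TW = 0.622 × 10^3 GW = 622
  2.24 GW → 2.24
  569 GW → 569
Sum: 58.1 + 315 + 622 + 2.24 + 569 = 1566.34

1566.34 GW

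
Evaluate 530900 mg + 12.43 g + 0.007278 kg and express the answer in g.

In g:
  530900 mg = 530900e-3 g = 530.9
  12.43 g → 12.43
  0.007278 kg = 0.007278e3 g = 7.278
Sum: 530.9 + 12.43 + 7.278 = 550.608

550.608 g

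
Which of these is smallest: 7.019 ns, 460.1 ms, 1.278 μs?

7.019 ns = 0.000000007019 s
460.1 ms = 0.4601 s
1.278 μs = 0.000001278 s

7.019 ns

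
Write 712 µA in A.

micro = 1e-6, (no prefix) = 1e0; factor is 1e-6.
712 × 1e-6 = 0.000712

0.000712 A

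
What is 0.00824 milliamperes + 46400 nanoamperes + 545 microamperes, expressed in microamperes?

In microamperes:
  0.00824 milliamperes = 0.00824 × 10^3 microamperes = 8.24
  46400 nanoamperes = 46400 × 10^-3 microamperes = 46.4
  545 microamperes → 545
Sum: 8.24 + 46.4 + 545 = 599.64

599.64 microamperes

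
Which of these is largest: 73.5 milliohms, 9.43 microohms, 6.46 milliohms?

73.5 milliohms = 0.0735 ohms
9.43 microohms = 0.00000943 ohms
6.46 milliohms = 0.00646 ohms

73.5 milliohms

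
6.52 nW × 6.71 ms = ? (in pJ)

6.52 × 10⁻⁹ × 6.71 × 10⁻³ = 43.7492 × 10⁻¹² J

43.7492 pJ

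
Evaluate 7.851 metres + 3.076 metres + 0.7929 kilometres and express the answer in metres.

803.827 metres

In metres:
  7.851 metres → 7.851
  3.076 metres → 3.076
  0.7929 kilometres = 0.7929 × 10³ metres = 792.9
Sum: 7.851 + 3.076 + 792.9 = 803.827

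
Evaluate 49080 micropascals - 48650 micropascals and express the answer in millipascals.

0.43 millipascals

In millipascals:
  49080 micropascals = 49080 × 10^-3 millipascals = 49.08
  48650 micropascals = 48650 × 10^-3 millipascals = 48.65
Difference: 49.08 - 48.65 = 0.43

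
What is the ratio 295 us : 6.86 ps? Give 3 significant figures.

43000000

(295e-6) / (6.86e-12) = 43e6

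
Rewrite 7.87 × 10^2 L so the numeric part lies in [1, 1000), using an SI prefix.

= 787 L; mantissa already in [1, 1000).

787 L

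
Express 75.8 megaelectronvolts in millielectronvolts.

mega = 10⁶, milli = 10⁻³; factor is 10⁹.
75.8 × 10⁹ = 75800000000

75800000000 millielectronvolts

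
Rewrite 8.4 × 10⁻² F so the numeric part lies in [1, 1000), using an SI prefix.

84 mF

= 84 × 10⁻³ F; 10⁻³ is milli.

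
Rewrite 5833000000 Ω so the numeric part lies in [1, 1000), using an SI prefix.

5.833 GΩ

= 5.833 × 10⁹ Ω; 10⁹ is giga.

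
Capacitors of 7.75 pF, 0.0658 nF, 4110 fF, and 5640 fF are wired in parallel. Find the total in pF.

In pF:
  7.75 pF → 7.75
  0.0658 nF = 0.0658 × 10^3 pF = 65.8
  4110 fF = 4110 × 10^-3 pF = 4.11
  5640 fF = 5640 × 10^-3 pF = 5.64
Sum: 7.75 + 65.8 + 4.11 + 5.64 = 83.3

83.3 pF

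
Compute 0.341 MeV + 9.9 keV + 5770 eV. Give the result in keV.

In keV:
  0.341 MeV = 0.341e3 keV = 341
  9.9 keV → 9.9
  5770 eV = 5770e-3 keV = 5.77
Sum: 341 + 9.9 + 5.77 = 356.67

356.67 keV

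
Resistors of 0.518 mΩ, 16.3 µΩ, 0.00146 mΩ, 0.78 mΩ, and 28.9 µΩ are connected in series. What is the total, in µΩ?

1344.66 µΩ

In µΩ:
  0.518 mΩ = 0.518 × 10³ µΩ = 518
  16.3 µΩ → 16.3
  0.00146 mΩ = 0.00146 × 10³ µΩ = 1.46
  0.78 mΩ = 0.78 × 10³ µΩ = 780
  28.9 µΩ → 28.9
Sum: 518 + 16.3 + 1.46 + 780 + 28.9 = 1344.66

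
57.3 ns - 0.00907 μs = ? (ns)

In ns:
  57.3 ns → 57.3
  0.00907 μs = 0.00907 × 10³ ns = 9.07
Difference: 57.3 - 9.07 = 48.23

48.23 ns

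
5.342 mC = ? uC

5342 uC

milli = 10⁻³, micro = 10⁻⁶; factor is 10³.
5.342 × 10³ = 5342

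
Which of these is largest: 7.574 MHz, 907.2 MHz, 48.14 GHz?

7.574 MHz = 7574000 Hz
907.2 MHz = 907200000 Hz
48.14 GHz = 48140000000 Hz

48.14 GHz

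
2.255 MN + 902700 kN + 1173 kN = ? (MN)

906.128 MN

In MN:
  2.255 MN → 2.255
  902700 kN = 902700 × 10^-3 MN = 902.7
  1173 kN = 1173 × 10^-3 MN = 1.173
Sum: 2.255 + 902.7 + 1.173 = 906.128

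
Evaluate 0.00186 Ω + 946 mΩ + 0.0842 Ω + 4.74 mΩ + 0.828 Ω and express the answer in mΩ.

1864.8 mΩ

In mΩ:
  0.00186 Ω = 0.00186 × 10^3 mΩ = 1.86
  946 mΩ → 946
  0.0842 Ω = 0.0842 × 10^3 mΩ = 84.2
  4.74 mΩ → 4.74
  0.828 Ω = 0.828 × 10^3 mΩ = 828
Sum: 1.86 + 946 + 84.2 + 4.74 + 828 = 1864.8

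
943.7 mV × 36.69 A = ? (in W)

943.7 × 10^-3 × 36.69 = 34624.353 × 10^-3 W

34.624353 W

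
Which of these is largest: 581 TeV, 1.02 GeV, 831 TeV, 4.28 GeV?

581 TeV = 581000000000000 eV
1.02 GeV = 1020000000 eV
831 TeV = 831000000000000 eV
4.28 GeV = 4280000000 eV

831 TeV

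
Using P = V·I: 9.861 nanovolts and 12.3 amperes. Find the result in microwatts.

0.1212903 microwatts

9.861 × 10⁻⁹ × 12.3 = 121.2903 × 10⁻⁹ W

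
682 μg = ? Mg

0.000000000682 Mg

micro = 10⁻⁶, mega = 10⁶; factor is 10⁻¹².
682 × 10⁻¹² = 0.000000000682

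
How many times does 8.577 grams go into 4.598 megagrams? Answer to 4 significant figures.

(4.598 × 10⁶) / (8.577) = 0.53608 × 10⁶

536100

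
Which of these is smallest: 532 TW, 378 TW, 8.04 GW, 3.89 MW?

532 TW = 532000000000000 W
378 TW = 378000000000000 W
8.04 GW = 8040000000 W
3.89 MW = 3890000 W

3.89 MW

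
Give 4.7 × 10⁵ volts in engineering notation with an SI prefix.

470 kilovolts

= 470 × 10³ volts; 10³ is kilo.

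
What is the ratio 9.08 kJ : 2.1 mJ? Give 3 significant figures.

(9.08 × 10³) / (2.1 × 10⁻³) = 4.324 × 10⁶

4320000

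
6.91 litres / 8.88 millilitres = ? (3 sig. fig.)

778

(6.91) / (8.88 × 10⁻³) = 0.7782 × 10³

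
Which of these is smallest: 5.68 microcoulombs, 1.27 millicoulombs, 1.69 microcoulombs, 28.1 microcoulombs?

5.68 microcoulombs = 0.00000568 coulombs
1.27 millicoulombs = 0.00127 coulombs
1.69 microcoulombs = 0.00000169 coulombs
28.1 microcoulombs = 0.0000281 coulombs

1.69 microcoulombs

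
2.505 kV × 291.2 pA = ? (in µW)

0.729456 µW

2.505e3 × 291.2e-12 = 729.456e-9 W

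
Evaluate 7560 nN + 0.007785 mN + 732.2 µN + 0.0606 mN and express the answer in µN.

In µN:
  7560 nN = 7560e-3 µN = 7.56
  0.007785 mN = 0.007785e3 µN = 7.785
  732.2 µN → 732.2
  0.0606 mN = 0.0606e3 µN = 60.6
Sum: 7.56 + 7.785 + 732.2 + 60.6 = 808.145

808.145 µN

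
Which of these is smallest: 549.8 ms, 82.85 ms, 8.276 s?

549.8 ms = 0.5498 s
82.85 ms = 0.08285 s
8.276 s = 8.276 s

82.85 ms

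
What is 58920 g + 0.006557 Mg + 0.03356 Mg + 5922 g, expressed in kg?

In kg:
  58920 g = 58920 × 10^-3 kg = 58.92
  0.006557 Mg = 0.006557 × 10^3 kg = 6.557
  0.03356 Mg = 0.03356 × 10^3 kg = 33.56
  5922 g = 5922 × 10^-3 kg = 5.922
Sum: 58.92 + 6.557 + 33.56 + 5.922 = 104.959

104.959 kg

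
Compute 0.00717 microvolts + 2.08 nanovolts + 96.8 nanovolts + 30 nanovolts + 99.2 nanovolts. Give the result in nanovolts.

235.25 nanovolts

In nanovolts:
  0.00717 microvolts = 0.00717 × 10^3 nanovolts = 7.17
  2.08 nanovolts → 2.08
  96.8 nanovolts → 96.8
  30 nanovolts → 30
  99.2 nanovolts → 99.2
Sum: 7.17 + 2.08 + 96.8 + 30 + 99.2 = 235.25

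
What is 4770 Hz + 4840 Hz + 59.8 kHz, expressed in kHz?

In kHz:
  4770 Hz = 4770e-3 kHz = 4.77
  4840 Hz = 4840e-3 kHz = 4.84
  59.8 kHz → 59.8
Sum: 4.77 + 4.84 + 59.8 = 69.41

69.41 kHz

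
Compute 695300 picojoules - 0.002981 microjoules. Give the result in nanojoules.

In nanojoules:
  695300 picojoules = 695300 × 10^-3 nanojoules = 695.3
  0.002981 microjoules = 0.002981 × 10^3 nanojoules = 2.981
Difference: 695.3 - 2.981 = 692.319

692.319 nanojoules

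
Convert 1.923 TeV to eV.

1923000000000 eV

tera = 10¹², (no prefix) = 10⁰; factor is 10¹².
1.923 × 10¹² = 1923000000000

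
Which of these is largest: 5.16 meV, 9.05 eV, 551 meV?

9.05 eV

5.16 meV = 0.00516 eV
9.05 eV = 9.05 eV
551 meV = 0.551 eV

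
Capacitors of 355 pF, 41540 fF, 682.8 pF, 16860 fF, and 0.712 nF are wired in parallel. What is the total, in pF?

In pF:
  355 pF → 355
  41540 fF = 41540 × 10⁻³ pF = 41.54
  682.8 pF → 682.8
  16860 fF = 16860 × 10⁻³ pF = 16.86
  0.712 nF = 0.712 × 10³ pF = 712
Sum: 355 + 41.54 + 682.8 + 16.86 + 712 = 1808.2

1808.2 pF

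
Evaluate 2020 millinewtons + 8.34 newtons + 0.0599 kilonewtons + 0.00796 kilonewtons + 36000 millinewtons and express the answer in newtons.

114.22 newtons

In newtons:
  2020 millinewtons = 2020 × 10^-3 newtons = 2.02
  8.34 newtons → 8.34
  0.0599 kilonewtons = 0.0599 × 10^3 newtons = 59.9
  0.00796 kilonewtons = 0.00796 × 10^3 newtons = 7.96
  36000 millinewtons = 36000 × 10^-3 newtons = 36
Sum: 2.02 + 8.34 + 59.9 + 7.96 + 36 = 114.22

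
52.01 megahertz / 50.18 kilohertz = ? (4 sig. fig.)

(52.01 × 10⁶) / (50.18 × 10³) = 1.0365 × 10³

1036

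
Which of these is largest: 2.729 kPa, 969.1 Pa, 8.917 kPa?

2.729 kPa = 2729 Pa
969.1 Pa = 969.1 Pa
8.917 kPa = 8917 Pa

8.917 kPa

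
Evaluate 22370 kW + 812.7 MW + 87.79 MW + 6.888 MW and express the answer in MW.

In MW:
  22370 kW = 22370 × 10^-3 MW = 22.37
  812.7 MW → 812.7
  87.79 MW → 87.79
  6.888 MW → 6.888
Sum: 22.37 + 812.7 + 87.79 + 6.888 = 929.748

929.748 MW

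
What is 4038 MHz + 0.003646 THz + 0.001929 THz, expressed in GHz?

In GHz:
  4038 MHz = 4038 × 10⁻³ GHz = 4.038
  0.003646 THz = 0.003646 × 10³ GHz = 3.646
  0.001929 THz = 0.001929 × 10³ GHz = 1.929
Sum: 4.038 + 3.646 + 1.929 = 9.613

9.613 GHz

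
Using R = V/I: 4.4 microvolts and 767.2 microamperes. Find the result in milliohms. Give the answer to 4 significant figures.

(4.4 × 10^-6) / (767.2 × 10^-6) = 0.00573514 Ω

5.735 milliohms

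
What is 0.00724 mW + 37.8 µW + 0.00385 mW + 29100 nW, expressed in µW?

In µW:
  0.00724 mW = 0.00724e3 µW = 7.24
  37.8 µW → 37.8
  0.00385 mW = 0.00385e3 µW = 3.85
  29100 nW = 29100e-3 µW = 29.1
Sum: 7.24 + 37.8 + 3.85 + 29.1 = 77.99

77.99 µW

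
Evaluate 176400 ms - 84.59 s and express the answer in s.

In s:
  176400 ms = 176400e-3 s = 176.4
  84.59 s → 84.59
Difference: 176.4 - 84.59 = 91.81

91.81 s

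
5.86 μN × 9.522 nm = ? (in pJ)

5.86 × 10⁻⁶ × 9.522 × 10⁻⁹ = 55.79892 × 10⁻¹⁵ J

0.05579892 pJ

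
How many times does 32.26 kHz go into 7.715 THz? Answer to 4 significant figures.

239200000

(7.715e12) / (32.26e3) = 0.23915e9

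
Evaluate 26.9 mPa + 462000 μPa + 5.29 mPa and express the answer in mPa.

In mPa:
  26.9 mPa → 26.9
  462000 μPa = 462000 × 10⁻³ mPa = 462
  5.29 mPa → 5.29
Sum: 26.9 + 462 + 5.29 = 494.19

494.19 mPa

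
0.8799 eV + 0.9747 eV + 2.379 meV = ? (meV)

1856.979 meV

In meV:
  0.8799 eV = 0.8799 × 10^3 meV = 879.9
  0.9747 eV = 0.9747 × 10^3 meV = 974.7
  2.379 meV → 2.379
Sum: 879.9 + 974.7 + 2.379 = 1856.979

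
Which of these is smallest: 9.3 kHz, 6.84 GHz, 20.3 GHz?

9.3 kHz

9.3 kHz = 9300 Hz
6.84 GHz = 6840000000 Hz
20.3 GHz = 20300000000 Hz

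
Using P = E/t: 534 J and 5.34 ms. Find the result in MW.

0.1 MW

(534) / (5.34 × 10^-3) = 100 × 10^3 W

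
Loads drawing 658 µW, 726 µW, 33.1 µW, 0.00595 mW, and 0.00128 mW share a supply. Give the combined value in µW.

In µW:
  658 µW → 658
  726 µW → 726
  33.1 µW → 33.1
  0.00595 mW = 0.00595 × 10^3 µW = 5.95
  0.00128 mW = 0.00128 × 10^3 µW = 1.28
Sum: 658 + 726 + 33.1 + 5.95 + 1.28 = 1424.33

1424.33 µW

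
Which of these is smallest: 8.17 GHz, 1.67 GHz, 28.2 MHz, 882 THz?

28.2 MHz

8.17 GHz = 8170000000 Hz
1.67 GHz = 1670000000 Hz
28.2 MHz = 28200000 Hz
882 THz = 882000000000000 Hz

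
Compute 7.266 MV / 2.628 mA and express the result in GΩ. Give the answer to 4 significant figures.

2.765 GΩ

(7.266e6) / (2.628e-3) = 2.76484e9 Ω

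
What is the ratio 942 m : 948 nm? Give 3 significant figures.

(942) / (948 × 10^-9) = 0.9937 × 10^9

994000000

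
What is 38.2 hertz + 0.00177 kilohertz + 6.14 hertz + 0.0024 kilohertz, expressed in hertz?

In hertz:
  38.2 hertz → 38.2
  0.00177 kilohertz = 0.00177e3 hertz = 1.77
  6.14 hertz → 6.14
  0.0024 kilohertz = 0.0024e3 hertz = 2.4
Sum: 38.2 + 1.77 + 6.14 + 2.4 = 48.51

48.51 hertz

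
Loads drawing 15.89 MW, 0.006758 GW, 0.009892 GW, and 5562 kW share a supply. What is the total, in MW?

In MW:
  15.89 MW → 15.89
  0.006758 GW = 0.006758 × 10³ MW = 6.758
  0.009892 GW = 0.009892 × 10³ MW = 9.892
  5562 kW = 5562 × 10⁻³ MW = 5.562
Sum: 15.89 + 6.758 + 9.892 + 5.562 = 38.102

38.102 MW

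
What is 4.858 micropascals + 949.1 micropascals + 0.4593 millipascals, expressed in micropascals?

In micropascals:
  4.858 micropascals → 4.858
  949.1 micropascals → 949.1
  0.4593 millipascals = 0.4593e3 micropascals = 459.3
Sum: 4.858 + 949.1 + 459.3 = 1413.258

1413.258 micropascals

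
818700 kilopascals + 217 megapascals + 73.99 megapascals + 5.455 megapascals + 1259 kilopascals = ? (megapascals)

1116.404 megapascals

In megapascals:
  818700 kilopascals = 818700e-3 megapascals = 818.7
  217 megapascals → 217
  73.99 megapascals → 73.99
  5.455 megapascals → 5.455
  1259 kilopascals = 1259e-3 megapascals = 1.259
Sum: 818.7 + 217 + 73.99 + 5.455 + 1.259 = 1116.404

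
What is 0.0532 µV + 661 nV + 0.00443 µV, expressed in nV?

In nV:
  0.0532 µV = 0.0532 × 10^3 nV = 53.2
  661 nV → 661
  0.00443 µV = 0.00443 × 10^3 nV = 4.43
Sum: 53.2 + 661 + 4.43 = 718.63

718.63 nV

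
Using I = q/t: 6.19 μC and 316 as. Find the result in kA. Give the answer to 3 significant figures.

19600000 kA

(6.19 × 10⁻⁶) / (316 × 10⁻¹⁸) = 0.019589 × 10¹² A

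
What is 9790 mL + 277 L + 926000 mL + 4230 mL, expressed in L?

1217.02 L

In L:
  9790 mL = 9790 × 10^-3 L = 9.79
  277 L → 277
  926000 mL = 926000 × 10^-3 L = 926
  4230 mL = 4230 × 10^-3 L = 4.23
Sum: 9.79 + 277 + 926 + 4.23 = 1217.02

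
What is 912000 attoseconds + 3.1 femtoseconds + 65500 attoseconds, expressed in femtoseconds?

In femtoseconds:
  912000 attoseconds = 912000e-3 femtoseconds = 912
  3.1 femtoseconds → 3.1
  65500 attoseconds = 65500e-3 femtoseconds = 65.5
Sum: 912 + 3.1 + 65.5 = 980.6

980.6 femtoseconds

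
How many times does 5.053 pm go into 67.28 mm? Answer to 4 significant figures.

(67.28e-3) / (5.053e-12) = 13.315e9

13310000000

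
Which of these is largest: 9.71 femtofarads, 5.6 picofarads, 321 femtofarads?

9.71 femtofarads = 0.00000000000000971 farads
5.6 picofarads = 0.0000000000056 farads
321 femtofarads = 0.000000000000321 farads

5.6 picofarads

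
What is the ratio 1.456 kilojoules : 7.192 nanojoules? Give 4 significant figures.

(1.456e3) / (7.192e-9) = 0.20245e12

202400000000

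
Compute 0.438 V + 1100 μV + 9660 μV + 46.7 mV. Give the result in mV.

495.46 mV

In mV:
  0.438 V = 0.438e3 mV = 438
  1100 μV = 1100e-3 mV = 1.1
  9660 μV = 9660e-3 mV = 9.66
  46.7 mV → 46.7
Sum: 438 + 1.1 + 9.66 + 46.7 = 495.46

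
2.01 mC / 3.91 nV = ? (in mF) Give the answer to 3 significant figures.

(2.01 × 10^-3) / (3.91 × 10^-9) = 0.51407 × 10^6 F

514000000 mF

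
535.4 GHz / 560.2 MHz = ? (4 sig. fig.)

(535.4 × 10⁹) / (560.2 × 10⁶) = 0.95573 × 10³

955.7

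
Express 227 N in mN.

227000 mN

(no prefix) = 10^0, milli = 10^-3; factor is 10^3.
227 × 10^3 = 227000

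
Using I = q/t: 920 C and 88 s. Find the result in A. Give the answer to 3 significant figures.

(920) / (88) = 10.455 A

10.5 A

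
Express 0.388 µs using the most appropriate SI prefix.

388 ns

= 388 × 10^-9 s; 10^-9 is nano.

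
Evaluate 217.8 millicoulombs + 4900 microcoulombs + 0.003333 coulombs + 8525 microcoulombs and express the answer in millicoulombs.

In millicoulombs:
  217.8 millicoulombs → 217.8
  4900 microcoulombs = 4900 × 10⁻³ millicoulombs = 4.9
  0.003333 coulombs = 0.003333 × 10³ millicoulombs = 3.333
  8525 microcoulombs = 8525 × 10⁻³ millicoulombs = 8.525
Sum: 217.8 + 4.9 + 3.333 + 8.525 = 234.558

234.558 millicoulombs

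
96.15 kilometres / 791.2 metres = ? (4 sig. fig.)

(96.15 × 10³) / (791.2) = 0.12152 × 10³

121.5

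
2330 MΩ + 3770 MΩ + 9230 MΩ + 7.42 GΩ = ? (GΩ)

22.75 GΩ

In GΩ:
  2330 MΩ = 2330 × 10^-3 GΩ = 2.33
  3770 MΩ = 3770 × 10^-3 GΩ = 3.77
  9230 MΩ = 9230 × 10^-3 GΩ = 9.23
  7.42 GΩ → 7.42
Sum: 2.33 + 3.77 + 9.23 + 7.42 = 22.75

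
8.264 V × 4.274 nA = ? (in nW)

8.264 × 4.274e-9 = 35.320336e-9 W

35.320336 nW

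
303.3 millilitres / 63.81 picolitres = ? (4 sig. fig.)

(303.3 × 10^-3) / (63.81 × 10^-12) = 4.7532 × 10^9

4753000000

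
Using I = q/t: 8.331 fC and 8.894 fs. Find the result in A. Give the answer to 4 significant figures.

(8.331e-15) / (8.894e-15) = 0.936699 A

0.9367 A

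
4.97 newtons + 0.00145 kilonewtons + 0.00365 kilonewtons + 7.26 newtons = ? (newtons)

17.33 newtons

In newtons:
  4.97 newtons → 4.97
  0.00145 kilonewtons = 0.00145 × 10^3 newtons = 1.45
  0.00365 kilonewtons = 0.00365 × 10^3 newtons = 3.65
  7.26 newtons → 7.26
Sum: 4.97 + 1.45 + 3.65 + 7.26 = 17.33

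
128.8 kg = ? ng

kilo = 1e3, nano = 1e-9; factor is 1e12.
128.8 × 1e12 = 128800000000000

128800000000000 ng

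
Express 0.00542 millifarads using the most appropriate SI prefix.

= 5.42 × 10⁻⁶ farads; 10⁻⁶ is micro.

5.42 microfarads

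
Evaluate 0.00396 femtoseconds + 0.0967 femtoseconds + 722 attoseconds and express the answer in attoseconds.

In attoseconds:
  0.00396 femtoseconds = 0.00396 × 10³ attoseconds = 3.96
  0.0967 femtoseconds = 0.0967 × 10³ attoseconds = 96.7
  722 attoseconds → 722
Sum: 3.96 + 96.7 + 722 = 822.66

822.66 attoseconds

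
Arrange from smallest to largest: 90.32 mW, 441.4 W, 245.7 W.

90.32 mW < 245.7 W < 441.4 W

90.32 mW = 0.09032 W
441.4 W = 441.4 W
245.7 W = 245.7 W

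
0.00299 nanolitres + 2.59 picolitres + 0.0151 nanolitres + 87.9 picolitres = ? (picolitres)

In picolitres:
  0.00299 nanolitres = 0.00299 × 10³ picolitres = 2.99
  2.59 picolitres → 2.59
  0.0151 nanolitres = 0.0151 × 10³ picolitres = 15.1
  87.9 picolitres → 87.9
Sum: 2.99 + 2.59 + 15.1 + 87.9 = 108.58

108.58 picolitres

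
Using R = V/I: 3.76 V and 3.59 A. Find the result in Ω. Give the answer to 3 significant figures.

(3.76) / (3.59) = 1.0474 Ω

1.05 Ω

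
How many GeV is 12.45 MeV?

mega = 10⁶, giga = 10⁹; factor is 10⁻³.
12.45 × 10⁻³ = 0.01245

0.01245 GeV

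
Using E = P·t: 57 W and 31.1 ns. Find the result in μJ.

57 × 31.1 × 10^-9 = 1772.7 × 10^-9 J

1.7727 μJ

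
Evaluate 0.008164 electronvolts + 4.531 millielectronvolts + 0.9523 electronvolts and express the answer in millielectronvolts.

964.995 millielectronvolts

In millielectronvolts:
  0.008164 electronvolts = 0.008164 × 10³ millielectronvolts = 8.164
  4.531 millielectronvolts → 4.531
  0.9523 electronvolts = 0.9523 × 10³ millielectronvolts = 952.3
Sum: 8.164 + 4.531 + 952.3 = 964.995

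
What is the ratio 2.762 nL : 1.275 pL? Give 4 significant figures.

(2.762 × 10⁻⁹) / (1.275 × 10⁻¹²) = 2.1663 × 10³

2166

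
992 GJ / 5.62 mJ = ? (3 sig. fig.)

177000000000000

(992 × 10^9) / (5.62 × 10^-3) = 176.5 × 10^12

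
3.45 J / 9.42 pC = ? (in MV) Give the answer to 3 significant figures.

(3.45) / (9.42 × 10⁻¹²) = 0.36624 × 10¹² V

366000 MV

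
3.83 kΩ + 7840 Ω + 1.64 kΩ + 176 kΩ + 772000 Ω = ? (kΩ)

In kΩ:
  3.83 kΩ → 3.83
  7840 Ω = 7840 × 10⁻³ kΩ = 7.84
  1.64 kΩ → 1.64
  176 kΩ → 176
  772000 Ω = 772000 × 10⁻³ kΩ = 772
Sum: 3.83 + 7.84 + 1.64 + 176 + 772 = 961.31

961.31 kΩ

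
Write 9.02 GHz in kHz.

giga = 1e9, kilo = 1e3; factor is 1e6.
9.02 × 1e6 = 9020000

9020000 kHz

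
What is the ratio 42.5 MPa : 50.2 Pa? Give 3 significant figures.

847000

(42.5 × 10⁶) / (50.2) = 0.8466 × 10⁶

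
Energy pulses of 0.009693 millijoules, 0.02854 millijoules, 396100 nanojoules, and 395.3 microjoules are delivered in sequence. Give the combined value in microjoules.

In microjoules:
  0.009693 millijoules = 0.009693 × 10^3 microjoules = 9.693
  0.02854 millijoules = 0.02854 × 10^3 microjoules = 28.54
  396100 nanojoules = 396100 × 10^-3 microjoules = 396.1
  395.3 microjoules → 395.3
Sum: 9.693 + 28.54 + 396.1 + 395.3 = 829.633

829.633 microjoules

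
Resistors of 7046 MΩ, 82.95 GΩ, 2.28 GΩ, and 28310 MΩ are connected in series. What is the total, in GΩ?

In GΩ:
  7046 MΩ = 7046e-3 GΩ = 7.046
  82.95 GΩ → 82.95
  2.28 GΩ → 2.28
  28310 MΩ = 28310e-3 GΩ = 28.31
Sum: 7.046 + 82.95 + 2.28 + 28.31 = 120.586

120.586 GΩ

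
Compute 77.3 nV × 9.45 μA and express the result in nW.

0.000730485 nW

77.3e-9 × 9.45e-6 = 730.485e-15 W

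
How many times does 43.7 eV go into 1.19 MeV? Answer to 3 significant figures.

27200

(1.19 × 10⁶) / (43.7) = 0.02723 × 10⁶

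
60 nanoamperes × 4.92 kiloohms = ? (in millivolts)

60 × 10^-9 × 4.92 × 10^3 = 295.2 × 10^-6 V

0.2952 millivolts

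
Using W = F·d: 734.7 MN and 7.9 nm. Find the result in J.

734.7 × 10^6 × 7.9 × 10^-9 = 5804.13 × 10^-3 J

5.80413 J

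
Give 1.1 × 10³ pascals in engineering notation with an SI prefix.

1.1 kilopascals

= 1.1 × 10³ pascals; 10³ is kilo.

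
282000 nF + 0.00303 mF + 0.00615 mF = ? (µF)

In µF:
  282000 nF = 282000e-3 µF = 282
  0.00303 mF = 0.00303e3 µF = 3.03
  0.00615 mF = 0.00615e3 µF = 6.15
Sum: 282 + 3.03 + 6.15 = 291.18

291.18 µF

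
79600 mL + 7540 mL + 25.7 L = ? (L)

112.84 L

In L:
  79600 mL = 79600 × 10⁻³ L = 79.6
  7540 mL = 7540 × 10⁻³ L = 7.54
  25.7 L → 25.7
Sum: 79.6 + 7.54 + 25.7 = 112.84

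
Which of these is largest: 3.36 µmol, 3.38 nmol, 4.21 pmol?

3.36 µmol = 0.00000336 mol
3.38 nmol = 0.00000000338 mol
4.21 pmol = 0.00000000000421 mol

3.36 µmol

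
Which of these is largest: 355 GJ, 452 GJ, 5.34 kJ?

452 GJ

355 GJ = 355000000000 J
452 GJ = 452000000000 J
5.34 kJ = 5340 J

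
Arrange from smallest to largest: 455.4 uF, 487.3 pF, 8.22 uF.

487.3 pF < 8.22 uF < 455.4 uF

455.4 uF = 0.0004554 F
487.3 pF = 0.0000000004873 F
8.22 uF = 0.00000822 F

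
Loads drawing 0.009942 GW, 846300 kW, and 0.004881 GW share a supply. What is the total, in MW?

861.123 MW

In MW:
  0.009942 GW = 0.009942e3 MW = 9.942
  846300 kW = 846300e-3 MW = 846.3
  0.004881 GW = 0.004881e3 MW = 4.881
Sum: 9.942 + 846.3 + 4.881 = 861.123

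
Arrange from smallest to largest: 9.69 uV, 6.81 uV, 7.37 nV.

7.37 nV < 6.81 uV < 9.69 uV

9.69 uV = 0.00000969 V
6.81 uV = 0.00000681 V
7.37 nV = 0.00000000737 V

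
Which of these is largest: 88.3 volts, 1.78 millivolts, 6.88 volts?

88.3 volts

88.3 volts = 88.3 volts
1.78 millivolts = 0.00178 volts
6.88 volts = 6.88 volts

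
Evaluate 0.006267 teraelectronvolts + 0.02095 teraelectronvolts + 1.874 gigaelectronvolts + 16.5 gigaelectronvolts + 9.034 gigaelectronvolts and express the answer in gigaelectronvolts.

In gigaelectronvolts:
  0.006267 teraelectronvolts = 0.006267 × 10³ gigaelectronvolts = 6.267
  0.02095 teraelectronvolts = 0.02095 × 10³ gigaelectronvolts = 20.95
  1.874 gigaelectronvolts → 1.874
  16.5 gigaelectronvolts → 16.5
  9.034 gigaelectronvolts → 9.034
Sum: 6.267 + 20.95 + 1.874 + 16.5 + 9.034 = 54.625

54.625 gigaelectronvolts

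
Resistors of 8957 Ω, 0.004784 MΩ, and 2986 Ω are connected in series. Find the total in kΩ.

In kΩ:
  8957 Ω = 8957 × 10^-3 kΩ = 8.957
  0.004784 MΩ = 0.004784 × 10^3 kΩ = 4.784
  2986 Ω = 2986 × 10^-3 kΩ = 2.986
Sum: 8.957 + 4.784 + 2.986 = 16.727

16.727 kΩ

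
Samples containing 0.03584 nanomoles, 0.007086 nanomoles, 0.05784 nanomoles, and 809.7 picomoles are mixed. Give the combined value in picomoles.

In picomoles:
  0.03584 nanomoles = 0.03584 × 10^3 picomoles = 35.84
  0.007086 nanomoles = 0.007086 × 10^3 picomoles = 7.086
  0.05784 nanomoles = 0.05784 × 10^3 picomoles = 57.84
  809.7 picomoles → 809.7
Sum: 35.84 + 7.086 + 57.84 + 809.7 = 910.466

910.466 picomoles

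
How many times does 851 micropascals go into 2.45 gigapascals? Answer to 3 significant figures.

(2.45e9) / (851e-6) = 0.002879e15

2880000000000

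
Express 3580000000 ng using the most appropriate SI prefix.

= 3.58 g; mantissa already in [1, 1000).

3.58 g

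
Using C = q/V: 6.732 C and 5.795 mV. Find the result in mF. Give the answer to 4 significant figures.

(6.732) / (5.795e-3) = 1.16169e3 F

1162000 mF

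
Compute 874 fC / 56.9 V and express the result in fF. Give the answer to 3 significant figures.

15.4 fF

(874 × 10^-15) / (56.9) = 15.36 × 10^-15 F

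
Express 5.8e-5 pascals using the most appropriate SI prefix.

58 micropascals

= 58e-6 pascals; 1e-6 is micro.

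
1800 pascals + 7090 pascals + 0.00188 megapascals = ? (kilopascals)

10.77 kilopascals

In kilopascals:
  1800 pascals = 1800e-3 kilopascals = 1.8
  7090 pascals = 7090e-3 kilopascals = 7.09
  0.00188 megapascals = 0.00188e3 kilopascals = 1.88
Sum: 1.8 + 7.09 + 1.88 = 10.77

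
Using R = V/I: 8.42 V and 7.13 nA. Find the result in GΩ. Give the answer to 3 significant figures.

1.18 GΩ

(8.42) / (7.13e-9) = 1.1809e9 Ω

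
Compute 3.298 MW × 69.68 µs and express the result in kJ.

3.298 × 10⁶ × 69.68 × 10⁻⁶ = 229.80464 J

0.22980464 kJ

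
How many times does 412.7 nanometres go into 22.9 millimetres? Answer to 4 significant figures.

55490

(22.9e-3) / (412.7e-9) = 0.055488e6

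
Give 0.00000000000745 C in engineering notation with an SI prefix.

= 7.45 × 10^-12 C; 10^-12 is pico.

7.45 pC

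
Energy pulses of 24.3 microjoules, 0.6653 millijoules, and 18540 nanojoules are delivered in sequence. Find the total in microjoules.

708.14 microjoules

In microjoules:
  24.3 microjoules → 24.3
  0.6653 millijoules = 0.6653 × 10³ microjoules = 665.3
  18540 nanojoules = 18540 × 10⁻³ microjoules = 18.54
Sum: 24.3 + 665.3 + 18.54 = 708.14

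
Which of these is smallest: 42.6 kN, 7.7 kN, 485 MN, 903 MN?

7.7 kN

42.6 kN = 42600 N
7.7 kN = 7700 N
485 MN = 485000000 N
903 MN = 903000000 N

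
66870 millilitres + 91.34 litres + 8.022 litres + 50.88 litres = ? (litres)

217.112 litres

In litres:
  66870 millilitres = 66870 × 10⁻³ litres = 66.87
  91.34 litres → 91.34
  8.022 litres → 8.022
  50.88 litres → 50.88
Sum: 66.87 + 91.34 + 8.022 + 50.88 = 217.112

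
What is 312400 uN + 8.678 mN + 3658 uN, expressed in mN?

324.736 mN

In mN:
  312400 uN = 312400 × 10^-3 mN = 312.4
  8.678 mN → 8.678
  3658 uN = 3658 × 10^-3 mN = 3.658
Sum: 312.4 + 8.678 + 3.658 = 324.736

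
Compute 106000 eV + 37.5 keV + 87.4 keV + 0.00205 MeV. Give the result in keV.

In keV:
  106000 eV = 106000 × 10^-3 keV = 106
  37.5 keV → 37.5
  87.4 keV → 87.4
  0.00205 MeV = 0.00205 × 10^3 keV = 2.05
Sum: 106 + 37.5 + 87.4 + 2.05 = 232.95

232.95 keV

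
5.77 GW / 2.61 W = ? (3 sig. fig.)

(5.77 × 10^9) / (2.61) = 2.211 × 10^9

2210000000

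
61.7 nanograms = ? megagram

0.0000000000000617 megagrams

nano = 10^-9, mega = 10^6; factor is 10^-15.
61.7 × 10^-15 = 0.0000000000000617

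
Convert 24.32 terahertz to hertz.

tera = 1e12, (no prefix) = 1e0; factor is 1e12.
24.32 × 1e12 = 24320000000000

24320000000000 hertz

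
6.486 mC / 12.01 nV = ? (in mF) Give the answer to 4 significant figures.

(6.486 × 10⁻³) / (12.01 × 10⁻⁹) = 0.54005 × 10⁶ F

540000000 mF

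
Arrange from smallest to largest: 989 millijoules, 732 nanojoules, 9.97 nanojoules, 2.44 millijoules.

9.97 nanojoules < 732 nanojoules < 2.44 millijoules < 989 millijoules

989 millijoules = 0.989 joules
732 nanojoules = 0.000000732 joules
9.97 nanojoules = 0.00000000997 joules
2.44 millijoules = 0.00244 joules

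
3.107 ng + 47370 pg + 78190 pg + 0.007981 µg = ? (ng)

136.648 ng

In ng:
  3.107 ng → 3.107
  47370 pg = 47370 × 10⁻³ ng = 47.37
  78190 pg = 78190 × 10⁻³ ng = 78.19
  0.007981 µg = 0.007981 × 10³ ng = 7.981
Sum: 3.107 + 47.37 + 78.19 + 7.981 = 136.648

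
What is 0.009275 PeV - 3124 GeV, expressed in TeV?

6.151 TeV

In TeV:
  0.009275 PeV = 0.009275 × 10³ TeV = 9.275
  3124 GeV = 3124 × 10⁻³ TeV = 3.124
Difference: 9.275 - 3.124 = 6.151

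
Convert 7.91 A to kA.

0.00791 kA

(no prefix) = 10^0, kilo = 10^3; factor is 10^-3.
7.91 × 10^-3 = 0.00791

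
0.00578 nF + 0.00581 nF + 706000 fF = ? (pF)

717.59 pF

In pF:
  0.00578 nF = 0.00578 × 10³ pF = 5.78
  0.00581 nF = 0.00581 × 10³ pF = 5.81
  706000 fF = 706000 × 10⁻³ pF = 706
Sum: 5.78 + 5.81 + 706 = 717.59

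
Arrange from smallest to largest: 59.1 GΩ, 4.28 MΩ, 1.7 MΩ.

59.1 GΩ = 59100000000 Ω
4.28 MΩ = 4280000 Ω
1.7 MΩ = 1700000 Ω

1.7 MΩ < 4.28 MΩ < 59.1 GΩ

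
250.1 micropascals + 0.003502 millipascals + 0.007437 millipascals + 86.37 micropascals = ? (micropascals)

347.409 micropascals

In micropascals:
  250.1 micropascals → 250.1
  0.003502 millipascals = 0.003502 × 10^3 micropascals = 3.502
  0.007437 millipascals = 0.007437 × 10^3 micropascals = 7.437
  86.37 micropascals → 86.37
Sum: 250.1 + 3.502 + 7.437 + 86.37 = 347.409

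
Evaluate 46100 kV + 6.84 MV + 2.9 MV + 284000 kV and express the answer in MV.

339.84 MV

In MV:
  46100 kV = 46100 × 10^-3 MV = 46.1
  6.84 MV → 6.84
  2.9 MV → 2.9
  284000 kV = 284000 × 10^-3 MV = 284
Sum: 46.1 + 6.84 + 2.9 + 284 = 339.84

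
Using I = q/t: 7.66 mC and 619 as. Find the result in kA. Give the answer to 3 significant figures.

(7.66e-3) / (619e-18) = 0.012375e15 A

12400000000 kA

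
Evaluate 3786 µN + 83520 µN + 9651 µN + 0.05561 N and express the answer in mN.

In mN:
  3786 µN = 3786 × 10^-3 mN = 3.786
  83520 µN = 83520 × 10^-3 mN = 83.52
  9651 µN = 9651 × 10^-3 mN = 9.651
  0.05561 N = 0.05561 × 10^3 mN = 55.61
Sum: 3.786 + 83.52 + 9.651 + 55.61 = 152.567

152.567 mN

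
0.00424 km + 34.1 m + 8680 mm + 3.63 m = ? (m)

50.65 m

In m:
  0.00424 km = 0.00424e3 m = 4.24
  34.1 m → 34.1
  8680 mm = 8680e-3 m = 8.68
  3.63 m → 3.63
Sum: 4.24 + 34.1 + 8.68 + 3.63 = 50.65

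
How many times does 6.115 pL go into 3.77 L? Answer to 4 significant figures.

(3.77) / (6.115 × 10^-12) = 0.61652 × 10^12

616500000000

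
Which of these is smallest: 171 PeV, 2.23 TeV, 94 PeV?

171 PeV = 171000000000000000 eV
2.23 TeV = 2230000000000 eV
94 PeV = 94000000000000000 eV

2.23 TeV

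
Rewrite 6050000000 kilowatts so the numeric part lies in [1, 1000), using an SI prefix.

= 6.05 × 10¹² watts; 10¹² is tera.

6.05 terawatts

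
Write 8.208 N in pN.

(no prefix) = 10⁰, pico = 10⁻¹²; factor is 10¹².
8.208 × 10¹² = 8208000000000

8208000000000 pN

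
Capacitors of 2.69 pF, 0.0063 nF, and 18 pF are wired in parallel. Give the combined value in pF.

26.99 pF

In pF:
  2.69 pF → 2.69
  0.0063 nF = 0.0063 × 10³ pF = 6.3
  18 pF → 18
Sum: 2.69 + 6.3 + 18 = 26.99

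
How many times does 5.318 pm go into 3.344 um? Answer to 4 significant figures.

628800

(3.344 × 10^-6) / (5.318 × 10^-12) = 0.62881 × 10^6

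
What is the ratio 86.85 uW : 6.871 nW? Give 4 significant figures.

12640

(86.85 × 10^-6) / (6.871 × 10^-9) = 12.64 × 10^3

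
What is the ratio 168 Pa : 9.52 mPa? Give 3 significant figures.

17600

(168) / (9.52 × 10^-3) = 17.65 × 10^3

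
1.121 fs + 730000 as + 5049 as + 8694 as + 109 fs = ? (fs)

In fs:
  1.121 fs → 1.121
  730000 as = 730000 × 10^-3 fs = 730
  5049 as = 5049 × 10^-3 fs = 5.049
  8694 as = 8694 × 10^-3 fs = 8.694
  109 fs → 109
Sum: 1.121 + 730 + 5.049 + 8.694 + 109 = 853.864

853.864 fs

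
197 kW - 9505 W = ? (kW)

187.495 kW

In kW:
  197 kW → 197
  9505 W = 9505 × 10⁻³ kW = 9.505
Difference: 197 - 9.505 = 187.495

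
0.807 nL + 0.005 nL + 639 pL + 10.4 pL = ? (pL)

In pL:
  0.807 nL = 0.807 × 10^3 pL = 807
  0.005 nL = 0.005 × 10^3 pL = 5
  639 pL → 639
  10.4 pL → 10.4
Sum: 807 + 5 + 639 + 10.4 = 1461.4

1461.4 pL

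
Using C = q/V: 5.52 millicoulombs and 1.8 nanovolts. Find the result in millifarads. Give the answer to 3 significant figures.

(5.52e-3) / (1.8e-9) = 3.0667e6 F

3070000000 millifarads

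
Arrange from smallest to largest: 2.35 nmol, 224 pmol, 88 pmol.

88 pmol < 224 pmol < 2.35 nmol

2.35 nmol = 0.00000000235 mol
224 pmol = 0.000000000224 mol
88 pmol = 0.000000000088 mol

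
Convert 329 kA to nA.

329000000000000 nA

kilo = 1e3, nano = 1e-9; factor is 1e12.
329 × 1e12 = 329000000000000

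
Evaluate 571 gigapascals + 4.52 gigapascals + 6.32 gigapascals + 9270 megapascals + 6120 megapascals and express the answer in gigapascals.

597.23 gigapascals

In gigapascals:
  571 gigapascals → 571
  4.52 gigapascals → 4.52
  6.32 gigapascals → 6.32
  9270 megapascals = 9270e-3 gigapascals = 9.27
  6120 megapascals = 6120e-3 gigapascals = 6.12
Sum: 571 + 4.52 + 6.32 + 9.27 + 6.12 = 597.23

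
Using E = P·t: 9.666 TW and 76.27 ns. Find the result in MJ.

9.666 × 10¹² × 76.27 × 10⁻⁹ = 737.22582 × 10³ J

0.73722582 MJ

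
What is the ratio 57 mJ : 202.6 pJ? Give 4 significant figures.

281300000

(57e-3) / (202.6e-12) = 0.28134e9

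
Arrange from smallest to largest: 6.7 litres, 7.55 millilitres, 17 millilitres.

7.55 millilitres < 17 millilitres < 6.7 litres

6.7 litres = 6.7 litres
7.55 millilitres = 0.00755 litres
17 millilitres = 0.017 litres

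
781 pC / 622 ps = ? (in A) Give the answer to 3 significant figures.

(781e-12) / (622e-12) = 1.2556 A

1.26 A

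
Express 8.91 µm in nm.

micro = 10^-6, nano = 10^-9; factor is 10^3.
8.91 × 10^3 = 8910

8910 nm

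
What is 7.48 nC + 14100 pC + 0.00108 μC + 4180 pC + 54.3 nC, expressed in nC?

In nC:
  7.48 nC → 7.48
  14100 pC = 14100 × 10⁻³ nC = 14.1
  0.00108 μC = 0.00108 × 10³ nC = 1.08
  4180 pC = 4180 × 10⁻³ nC = 4.18
  54.3 nC → 54.3
Sum: 7.48 + 14.1 + 1.08 + 4.18 + 54.3 = 81.14

81.14 nC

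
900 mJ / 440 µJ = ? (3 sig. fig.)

(900 × 10^-3) / (440 × 10^-6) = 2.045 × 10^3

2050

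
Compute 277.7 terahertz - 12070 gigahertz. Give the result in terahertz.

265.63 terahertz

In terahertz:
  277.7 terahertz → 277.7
  12070 gigahertz = 12070 × 10^-3 terahertz = 12.07
Difference: 277.7 - 12.07 = 265.63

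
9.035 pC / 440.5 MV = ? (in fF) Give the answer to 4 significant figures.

0.00002051 fF

(9.035e-12) / (440.5e6) = 0.0205108e-18 F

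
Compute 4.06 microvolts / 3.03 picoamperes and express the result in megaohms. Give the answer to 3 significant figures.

1.34 megaohms

(4.06 × 10^-6) / (3.03 × 10^-12) = 1.3399 × 10^6 Ω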